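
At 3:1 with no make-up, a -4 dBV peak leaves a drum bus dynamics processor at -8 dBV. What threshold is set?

Gain reduction = -4 − (-8) = 4 dB; output overshoot = GR / (R − 1) = 4 / 2 = 2 dB.
Threshold = output − output overshoot = -8 − 2 = -10 dBV.

-10 dBV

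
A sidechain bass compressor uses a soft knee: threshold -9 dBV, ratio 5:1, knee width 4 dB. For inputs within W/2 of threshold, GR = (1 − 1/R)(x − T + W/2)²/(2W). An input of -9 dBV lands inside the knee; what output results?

x − T + W/2 = -9 − (-9) + 2 = 2.
GR = (1 − 1/5) × 2² / 8 = 0.8 × 4 / 8 = 0.4 dB.
Output = -9 − 0.4 = -9.4 dBV.

-9.4 dBV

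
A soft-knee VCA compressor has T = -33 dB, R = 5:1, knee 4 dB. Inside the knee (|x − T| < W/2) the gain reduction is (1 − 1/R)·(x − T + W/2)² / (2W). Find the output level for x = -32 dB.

x − T + W/2 = -32 − (-33) + 2 = 3.
GR = (1 − 1/5) × 3² / 8 = 0.8 × 9 / 8 = 0.9 dB.
Output = -32 − 0.9 = -32.9 dB.

-32.9 dB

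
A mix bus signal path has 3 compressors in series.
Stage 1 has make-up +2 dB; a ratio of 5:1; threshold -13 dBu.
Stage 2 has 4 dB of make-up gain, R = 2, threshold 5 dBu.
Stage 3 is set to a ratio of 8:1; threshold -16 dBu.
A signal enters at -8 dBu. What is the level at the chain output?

Stage 1: overshoot 5 dB → 5/5 = 1 dB → -12 dBu; +2 dB make-up → -10 dBu.
Stage 2: -10 dBu ≤ 5 dBu, so stage 2 doesn't engage; make-up brings it to -6 dBu.
Stage 3: 10 dB above -16 dBu, reduced 8:1 to 1.25 dB above → -14.75 dBu.

-14.75 dBu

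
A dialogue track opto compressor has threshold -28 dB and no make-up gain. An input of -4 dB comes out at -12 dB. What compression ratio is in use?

1.5:1

Input overshoot = -4 − (-28) = 24 dB; output overshoot = -12 − (-28) = 16 dB.
Ratio = 24 / 16 = 1.5.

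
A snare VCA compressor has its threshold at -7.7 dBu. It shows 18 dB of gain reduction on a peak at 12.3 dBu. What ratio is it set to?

Input overshoot = 12.3 − (-7.7) = 20 dB.
Output overshoot = 20 − 18 = 2 dB.
Ratio = input overshoot / output overshoot = 20 / 2 = 10.

10:1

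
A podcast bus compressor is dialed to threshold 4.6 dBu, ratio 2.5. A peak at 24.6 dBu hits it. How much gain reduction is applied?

12 dB

The signal is 20 dB above threshold.
After 2.5:1 compression the overshoot becomes 20/2.5 = 8 dB.
GR = overshoot in − overshoot out = 20 − 8 = 12 dB.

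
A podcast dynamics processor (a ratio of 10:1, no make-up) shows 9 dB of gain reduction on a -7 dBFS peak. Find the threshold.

Let T be the threshold. Output overshoot = (input overshoot)/R, so -16 − T = (-7 − T)/10.
10·(-16 − T) = -7 − T → 9·T = -160 − (-7) = -153.
T = -153/9 = -17 dBFS.

-17 dBFS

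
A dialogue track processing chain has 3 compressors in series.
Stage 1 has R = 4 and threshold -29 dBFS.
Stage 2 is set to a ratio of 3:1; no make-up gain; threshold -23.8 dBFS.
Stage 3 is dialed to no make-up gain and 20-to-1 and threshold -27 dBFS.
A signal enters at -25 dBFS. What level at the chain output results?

-28 dBFS

Stage 1: -25 dBFS is 4 dB over -29 dBFS; at 4:1 that becomes 1 dB over, giving -28 dBFS.
Stage 2: -28 dBFS ≤ -23.8 dBFS, so stage 2 doesn't engage; output -28 dBFS.
Stage 3: -28 dBFS ≤ -27 dBFS, so stage 3 doesn't engage; output -28 dBFS.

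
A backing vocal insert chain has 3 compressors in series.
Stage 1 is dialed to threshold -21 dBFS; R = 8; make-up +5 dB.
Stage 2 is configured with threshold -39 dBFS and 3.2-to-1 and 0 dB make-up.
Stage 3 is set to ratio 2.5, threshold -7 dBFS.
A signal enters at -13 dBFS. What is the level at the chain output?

-31.5 dBFS

Stage 1: -13 dBFS is 8 dB over -21 dBFS; at 8:1 that becomes 1 dB over, giving -20 dBFS; +5 dB make-up → -15 dBFS.
Stage 2: -15 dBFS is 24 dB over -39 dBFS; at 3.2:1 that becomes 7.5 dB over, giving -31.5 dBFS.
Stage 3: -31.5 dBFS is at or below the -7 dBFS threshold — no compression; output -31.5 dBFS.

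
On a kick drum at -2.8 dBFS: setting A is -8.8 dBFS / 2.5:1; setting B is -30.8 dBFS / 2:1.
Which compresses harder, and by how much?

B, by 10.4 dB

A: overshoot 6 dB → output overshoot 2.4 dB → GR 3.6 dB.
B: overshoot 28 dB → output overshoot 14 dB → GR 14 dB.
B reduces 10.4 dB more.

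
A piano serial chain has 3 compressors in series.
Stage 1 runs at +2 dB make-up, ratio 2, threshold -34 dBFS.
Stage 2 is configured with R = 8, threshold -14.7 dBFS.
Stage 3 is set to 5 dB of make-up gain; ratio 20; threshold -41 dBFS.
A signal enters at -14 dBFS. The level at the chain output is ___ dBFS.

Stage 1: -14 dBFS is 20 dB over -34 dBFS; at 2:1 that becomes 10 dB over, giving -24 dBFS; +2 dB make-up → -22 dBFS.
Stage 2: -22 dBFS ≤ -14.7 dBFS, so stage 2 doesn't engage; output -22 dBFS.
Stage 3: 19 dB above -41 dBFS, reduced 20:1 to 0.95 dB above → -40.05 dBFS; +5 dB make-up → -35.05 dBFS.

-35.05 dBFS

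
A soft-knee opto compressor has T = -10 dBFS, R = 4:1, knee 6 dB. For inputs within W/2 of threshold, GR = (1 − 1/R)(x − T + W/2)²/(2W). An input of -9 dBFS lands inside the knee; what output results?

-10 dBFS

x − T + W/2 = -9 − (-10) + 3 = 4.
GR = (1 − 1/4) × 4² / 12 = 0.75 × 16 / 12 = 1 dB.
Output = -9 − 1 = -10 dBFS.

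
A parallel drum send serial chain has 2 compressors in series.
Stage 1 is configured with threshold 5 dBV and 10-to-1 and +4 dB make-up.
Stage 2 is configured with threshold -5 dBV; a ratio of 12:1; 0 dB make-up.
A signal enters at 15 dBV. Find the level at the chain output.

-3.75 dBV

Stage 1: 15 dBV is 10 dB over 5 dBV; at 10:1 that becomes 1 dB over, giving 6 dBV; +4 dB make-up → 10 dBV.
Stage 2: overshoot 15 dB → 15/12 = 1.25 dB → -3.75 dBV.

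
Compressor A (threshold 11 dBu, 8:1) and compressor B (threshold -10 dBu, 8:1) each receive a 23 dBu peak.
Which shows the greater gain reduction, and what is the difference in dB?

B, by 18.375 dB

A: overshoot 12 dB → output overshoot 1.5 dB → GR 10.5 dB.
B: overshoot 33 dB → output overshoot 4.125 dB → GR 28.875 dB.
B reduces 18.375 dB more.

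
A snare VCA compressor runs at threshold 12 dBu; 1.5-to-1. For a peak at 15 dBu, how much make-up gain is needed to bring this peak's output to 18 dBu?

Overshoot 3 dB → 3/1.5 = 2 dB after compression, so the compressed level is 12 + 2 = 14 dBu.
Make-up = target − compressed = 18 − 14 = 4 dB.

4 dB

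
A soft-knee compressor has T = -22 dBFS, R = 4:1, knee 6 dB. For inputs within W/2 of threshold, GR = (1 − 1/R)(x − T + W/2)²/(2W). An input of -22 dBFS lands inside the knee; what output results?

x − T + W/2 = -22 − (-22) + 3 = 3.
GR = (1 − 1/4) × 3² / 12 = 0.75 × 9 / 12 = 0.5625 dB.
Output = -22 − 0.5625 = -22.5625 dBFS.

-22.5625 dBFS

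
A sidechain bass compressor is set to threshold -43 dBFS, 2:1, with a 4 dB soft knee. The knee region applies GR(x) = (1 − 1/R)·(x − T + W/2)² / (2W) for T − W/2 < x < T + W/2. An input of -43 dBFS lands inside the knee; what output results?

x − T + W/2 = -43 − (-43) + 2 = 2.
GR = (1 − 1/2) × 2² / 8 = 0.5 × 4 / 8 = 0.25 dB.
Output = -43 − 0.25 = -43.25 dBFS.

-43.25 dBFS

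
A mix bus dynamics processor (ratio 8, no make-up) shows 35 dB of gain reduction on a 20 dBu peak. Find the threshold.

-20 dBu

Let T be the threshold. Output overshoot = (input overshoot)/R, so -15 − T = (20 − T)/8.
8·(-15 − T) = 20 − T → 7·T = -120 − 20 = -140.
T = -140/7 = -20 dBu.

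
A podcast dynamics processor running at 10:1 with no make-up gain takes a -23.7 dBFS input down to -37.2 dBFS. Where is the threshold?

-38.7 dBFS

Input is 15 dB above T (since output overshoot × R = input overshoot: (-37.2 − T)·10 = -23.7 − T gives T = -38.7 dBFS).
Check: -38.7 + (-23.7 − (-38.7))/10 = -38.7 + 1.5 = -37.2 dBFS. ✓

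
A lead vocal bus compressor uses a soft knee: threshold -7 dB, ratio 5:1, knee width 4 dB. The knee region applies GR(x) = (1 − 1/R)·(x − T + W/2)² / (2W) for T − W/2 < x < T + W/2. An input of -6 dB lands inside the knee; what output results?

-6.9 dB

x − T + W/2 = -6 − (-7) + 2 = 3.
GR = (1 − 1/5) × 3² / 8 = 0.8 × 9 / 8 = 0.9 dB.
Output = -6 − 0.9 = -6.9 dB.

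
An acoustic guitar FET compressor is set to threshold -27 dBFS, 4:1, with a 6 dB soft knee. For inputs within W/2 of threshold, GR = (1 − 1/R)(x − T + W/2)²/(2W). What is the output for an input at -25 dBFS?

x − T + W/2 = -25 − (-27) + 3 = 5.
GR = (1 − 1/4) × 5² / 12 = 0.75 × 25 / 12 = 1.5625 dB.
Output = -25 − 1.5625 = -26.5625 dBFS.

-26.5625 dBFS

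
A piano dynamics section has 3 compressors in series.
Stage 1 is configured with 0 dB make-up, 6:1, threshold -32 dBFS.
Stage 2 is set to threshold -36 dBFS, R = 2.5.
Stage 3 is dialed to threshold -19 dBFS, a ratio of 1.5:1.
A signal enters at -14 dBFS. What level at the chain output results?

Stage 1: -14 dBFS is 18 dB over -32 dBFS; at 6:1 that becomes 3 dB over, giving -29 dBFS.
Stage 2: 7 dB above -36 dBFS, reduced 2.5:1 to 2.8 dB above → -33.2 dBFS.
Stage 3: -33.2 dBFS is at or below the -19 dBFS threshold — no compression; output -33.2 dBFS.

-33.2 dBFS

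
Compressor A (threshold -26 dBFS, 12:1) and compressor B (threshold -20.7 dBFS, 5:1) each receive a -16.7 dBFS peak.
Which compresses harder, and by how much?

A, by 5.325 dB

A: 9.3 dB over, compressed to 0.775 dB over, so 8.525 dB of GR.
B: 4 dB over, compressed to 0.8 dB over, so 3.2 dB of GR.
A applies 5.325 dB more gain reduction.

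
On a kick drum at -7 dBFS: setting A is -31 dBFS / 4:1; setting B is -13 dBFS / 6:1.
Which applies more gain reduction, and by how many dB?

A, by 13 dB

A: overshoot 24 dB → output overshoot 6 dB → GR 18 dB.
B: overshoot 6 dB → output overshoot 1 dB → GR 5 dB.
A applies 13 dB more gain reduction.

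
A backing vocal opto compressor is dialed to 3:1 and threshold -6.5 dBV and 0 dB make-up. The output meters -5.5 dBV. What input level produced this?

-3.5 dBV

That's 1 dB above the -6.5 dBV threshold.
Undo the ratio: input overshoot = 1 × 3 = 3 dB, giving input = -3.5 dBV.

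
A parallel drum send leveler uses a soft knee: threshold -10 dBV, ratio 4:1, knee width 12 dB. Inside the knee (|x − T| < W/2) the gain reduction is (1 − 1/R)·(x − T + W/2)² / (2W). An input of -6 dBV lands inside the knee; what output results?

x − T + W/2 = -6 − (-10) + 6 = 10.
GR = (1 − 1/4) × 10² / 24 = 0.75 × 100 / 24 = 3.125 dB.
Output = -6 − 3.125 = -9.125 dBV.

-9.125 dBV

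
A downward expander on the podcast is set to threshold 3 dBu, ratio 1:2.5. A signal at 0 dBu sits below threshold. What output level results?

The input is 3 dB below the 3 dBu threshold.
A 1:2.5 expander multiplies undershoot by 2.5: 3 × 2.5 = 7.5 dB below threshold.
Output = 3 − 7.5 = -4.5 dBu.

-4.5 dBu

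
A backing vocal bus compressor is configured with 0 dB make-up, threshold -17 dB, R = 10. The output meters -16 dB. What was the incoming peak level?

Post-compression overshoot = -16 − (-17) = 1 dB.
Undo the ratio: input overshoot = 1 × 10 = 10 dB, giving input = -7 dB.

-7 dB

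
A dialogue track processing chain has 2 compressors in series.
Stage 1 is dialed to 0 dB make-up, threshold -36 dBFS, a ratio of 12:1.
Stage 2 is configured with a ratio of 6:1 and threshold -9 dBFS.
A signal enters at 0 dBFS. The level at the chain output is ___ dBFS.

-33 dBFS

Stage 1: overshoot 36 dB → 36/12 = 3 dB → -33 dBFS.
Stage 2: -33 dBFS is at or below the -9 dBFS threshold — no compression; output -33 dBFS.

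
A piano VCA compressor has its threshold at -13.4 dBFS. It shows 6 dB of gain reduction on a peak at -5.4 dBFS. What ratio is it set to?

4:1

Input overshoot = -5.4 − (-13.4) = 8 dB.
Output overshoot = 8 − 6 = 2 dB.
Ratio = input overshoot / output overshoot = 8 / 2 = 4.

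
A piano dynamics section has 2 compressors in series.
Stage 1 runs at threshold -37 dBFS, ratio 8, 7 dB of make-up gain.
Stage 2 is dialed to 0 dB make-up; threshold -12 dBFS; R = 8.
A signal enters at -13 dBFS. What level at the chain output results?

-27 dBFS

Stage 1: -13 dBFS is 24 dB over -37 dBFS; at 8:1 that becomes 3 dB over, giving -34 dBFS; +7 dB make-up → -27 dBFS.
Stage 2: -27 dBFS is at or below the -12 dBFS threshold — no compression; output -27 dBFS.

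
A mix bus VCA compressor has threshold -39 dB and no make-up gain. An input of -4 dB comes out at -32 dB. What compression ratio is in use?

Input overshoot = -4 − (-39) = 35 dB; output overshoot = -32 − (-39) = 7 dB.
Ratio = 35 / 7 = 5.

5:1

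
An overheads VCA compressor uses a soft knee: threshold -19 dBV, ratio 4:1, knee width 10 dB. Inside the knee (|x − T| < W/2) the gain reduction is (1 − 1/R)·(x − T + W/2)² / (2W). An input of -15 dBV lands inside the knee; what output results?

-18.0375 dBV

x − T + W/2 = -15 − (-19) + 5 = 9.
GR = (1 − 1/4) × 9² / 20 = 0.75 × 81 / 20 = 3.0375 dB.
Output = -15 − 3.0375 = -18.0375 dBV.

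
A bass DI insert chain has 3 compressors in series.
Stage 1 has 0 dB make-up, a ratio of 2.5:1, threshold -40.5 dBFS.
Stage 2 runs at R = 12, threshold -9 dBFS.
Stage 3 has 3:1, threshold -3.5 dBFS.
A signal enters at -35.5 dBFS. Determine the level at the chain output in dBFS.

Stage 1: 5 dB above -40.5 dBFS, reduced 2.5:1 to 2 dB above → -38.5 dBFS.
Stage 2: -38.5 dBFS is at or below the -9 dBFS threshold — no compression; output -38.5 dBFS.
Stage 3: -38.5 dBFS is at or below the -3.5 dBFS threshold — no compression; output -38.5 dBFS.

-38.5 dBFS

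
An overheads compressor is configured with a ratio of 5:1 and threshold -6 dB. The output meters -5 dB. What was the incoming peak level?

That's 1 dB above the -6 dB threshold.
Before 5:1 compression the overshoot was 1 × 5 = 5 dB, so input = -6 + 5 = -1 dB.

-1 dB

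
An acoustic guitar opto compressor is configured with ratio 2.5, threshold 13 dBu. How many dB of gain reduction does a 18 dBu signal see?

3 dB

Overshoot = 18 − 13 = 5 dB.
At 2.5:1, output sits 5/2.5 = 2 dB above threshold.
Gain reduction = 5 − 2 = 3 dB.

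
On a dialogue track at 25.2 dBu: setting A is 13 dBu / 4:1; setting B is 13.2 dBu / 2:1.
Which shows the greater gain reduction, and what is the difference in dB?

A: GR = 12.2 − 12.2/4 = 9.15 dB.
B: GR = 12 − 12/2 = 6 dB.
A applies 3.15 dB more gain reduction.

A, by 3.15 dB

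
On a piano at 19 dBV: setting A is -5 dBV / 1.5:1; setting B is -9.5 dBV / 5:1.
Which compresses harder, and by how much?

B, by 14.8 dB

A: 24 dB over, compressed to 16 dB over, so 8 dB of GR.
B: 28.5 dB over, compressed to 5.7 dB over, so 22.8 dB of GR.
B reduces 14.8 dB more.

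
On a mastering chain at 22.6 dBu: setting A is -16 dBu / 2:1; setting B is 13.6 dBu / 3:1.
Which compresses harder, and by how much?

A: overshoot 38.6 dB → output overshoot 19.3 dB → GR 19.3 dB.
B: overshoot 9 dB → output overshoot 3 dB → GR 6 dB.
A applies 13.3 dB more gain reduction.

A, by 13.3 dB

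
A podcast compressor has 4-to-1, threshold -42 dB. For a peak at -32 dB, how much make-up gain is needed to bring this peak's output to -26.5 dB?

13 dB

The peak compresses to -42 + 10/4 = -39.5 dB.
To reach -26.5 dB requires -26.5 − (-39.5) = 13 dB of make-up.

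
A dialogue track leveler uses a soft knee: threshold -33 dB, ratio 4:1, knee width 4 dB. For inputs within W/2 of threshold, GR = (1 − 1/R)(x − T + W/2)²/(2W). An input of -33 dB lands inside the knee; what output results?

-33.375 dB

x − T + W/2 = -33 − (-33) + 2 = 2.
GR = (1 − 1/4) × 2² / 8 = 0.75 × 4 / 8 = 0.375 dB.
Output = -33 − 0.375 = -33.375 dB.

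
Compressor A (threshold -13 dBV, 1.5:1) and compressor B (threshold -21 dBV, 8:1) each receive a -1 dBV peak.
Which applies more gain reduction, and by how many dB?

A: GR = 12 − 12/1.5 = 4 dB.
B: GR = 20 − 20/8 = 17.5 dB.
B applies 13.5 dB more gain reduction.

B, by 13.5 dB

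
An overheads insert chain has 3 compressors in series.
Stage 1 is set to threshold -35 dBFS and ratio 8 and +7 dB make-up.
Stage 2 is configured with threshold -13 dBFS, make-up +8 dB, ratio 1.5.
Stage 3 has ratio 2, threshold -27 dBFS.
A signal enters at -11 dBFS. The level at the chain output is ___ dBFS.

Stage 1: overshoot 24 dB → 24/8 = 3 dB → -32 dBFS; +7 dB make-up → -25 dBFS.
Stage 2: -25 dBFS ≤ -13 dBFS, so stage 2 doesn't engage; make-up brings it to -17 dBFS.
Stage 3: overshoot 10 dB → 10/2 = 5 dB → -22 dBFS.

-22 dBFS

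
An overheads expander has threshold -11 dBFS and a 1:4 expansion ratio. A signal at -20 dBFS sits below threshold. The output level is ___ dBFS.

Undershoot = (-11) − (-20) = 9 dB.
At 1:4, that expands to 36 dB under threshold.
Output = -11 − 36 = -47 dBFS.

-47 dBFS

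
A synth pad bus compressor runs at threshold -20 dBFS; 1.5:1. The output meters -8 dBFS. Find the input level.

-2 dBFS

Post-compression overshoot = -8 − (-20) = 12 dB.
Input overshoot = R × output overshoot = 18 dB → input = -20 + 18 = -2 dBFS.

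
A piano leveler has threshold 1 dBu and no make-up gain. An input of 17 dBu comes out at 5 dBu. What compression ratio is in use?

Input overshoot = 17 − 1 = 16 dB; output overshoot = 5 − 1 = 4 dB.
Ratio = 16 / 4 = 4.

4:1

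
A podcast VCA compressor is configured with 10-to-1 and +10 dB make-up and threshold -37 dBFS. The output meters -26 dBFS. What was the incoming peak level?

Stripping the +10 dB make-up gives -36 dBFS at the gain stage.
That's 1 dB above the -37 dBFS threshold.
Before 10:1 compression the overshoot was 1 × 10 = 10 dB, so input = -37 + 10 = -27 dBFS.

-27 dBFS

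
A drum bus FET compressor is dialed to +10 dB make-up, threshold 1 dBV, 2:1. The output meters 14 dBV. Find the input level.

7 dBV

Before make-up, the level was 14 − 10 = 4 dBV.
The compressed level sits 4 − 1 = 3 dB over threshold.
Undo the ratio: input overshoot = 3 × 2 = 6 dB, giving input = 7 dBV.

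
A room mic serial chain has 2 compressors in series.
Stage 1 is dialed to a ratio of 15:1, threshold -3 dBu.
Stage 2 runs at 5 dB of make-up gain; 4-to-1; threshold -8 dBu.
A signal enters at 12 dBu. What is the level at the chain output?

Stage 1: overshoot 15 dB → 15/15 = 1 dB → -2 dBu.
Stage 2: -2 dBu is 6 dB over -8 dBu; at 4:1 that becomes 1.5 dB over, giving -6.5 dBu; +5 dB make-up → -1.5 dBu.

-1.5 dBu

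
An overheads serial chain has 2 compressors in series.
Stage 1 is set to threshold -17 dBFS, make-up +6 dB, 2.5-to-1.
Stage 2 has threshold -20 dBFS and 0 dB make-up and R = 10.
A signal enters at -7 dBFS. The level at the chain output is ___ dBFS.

Stage 1: overshoot 10 dB → 10/2.5 = 4 dB → -13 dBFS; +6 dB make-up → -7 dBFS.
Stage 2: 13 dB above -20 dBFS, reduced 10:1 to 1.3 dB above → -18.7 dBFS.

-18.7 dBFS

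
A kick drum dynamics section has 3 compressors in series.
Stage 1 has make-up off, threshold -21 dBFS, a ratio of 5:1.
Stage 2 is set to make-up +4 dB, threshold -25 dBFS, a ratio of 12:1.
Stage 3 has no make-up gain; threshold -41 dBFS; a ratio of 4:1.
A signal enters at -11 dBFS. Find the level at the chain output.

-35.875 dBFS

Stage 1: 10 dB above -21 dBFS, reduced 5:1 to 2 dB above → -19 dBFS.
Stage 2: -19 dBFS is 6 dB over -25 dBFS; at 12:1 that becomes 0.5 dB over, giving -24.5 dBFS; +4 dB make-up → -20.5 dBFS.
Stage 3: 20.5 dB above -41 dBFS, reduced 4:1 to 5.125 dB above → -35.875 dBFS.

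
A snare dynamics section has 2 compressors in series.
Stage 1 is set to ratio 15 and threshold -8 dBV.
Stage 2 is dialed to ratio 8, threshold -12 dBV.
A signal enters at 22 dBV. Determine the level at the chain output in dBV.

Stage 1: 30 dB above -8 dBV, reduced 15:1 to 2 dB above → -6 dBV.
Stage 2: overshoot 6 dB → 6/8 = 0.75 dB → -11.25 dBV.

-11.25 dBV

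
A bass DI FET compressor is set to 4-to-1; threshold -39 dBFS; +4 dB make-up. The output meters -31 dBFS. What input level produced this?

Stripping the +4 dB make-up gives -35 dBFS at the gain stage.
The compressed level sits -35 − (-39) = 4 dB over threshold.
Input overshoot = R × output overshoot = 16 dB → input = -39 + 16 = -23 dBFS.

-23 dBFS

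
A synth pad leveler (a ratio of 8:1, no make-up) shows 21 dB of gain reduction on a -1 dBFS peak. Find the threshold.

-25 dBFS

Input is 24 dB above T (since output overshoot × R = input overshoot: (-22 − T)·8 = -1 − T gives T = -25 dBFS).
Check: -25 + (-1 − (-25))/8 = -25 + 3 = -22 dBFS. ✓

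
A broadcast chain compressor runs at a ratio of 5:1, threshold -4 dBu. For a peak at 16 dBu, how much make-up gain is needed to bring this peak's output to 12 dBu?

12 dB

The peak compresses to -4 + 20/5 = 0 dBu.
To reach 12 dBu requires 12 − 0 = 12 dB of make-up.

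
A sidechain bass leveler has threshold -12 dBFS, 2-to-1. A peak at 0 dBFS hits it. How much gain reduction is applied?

6 dB

The signal is 12 dB above threshold.
A 2:1 ratio leaves 6 dB of that excess.
So the signal is attenuated by 12 − 6 = 6 dB.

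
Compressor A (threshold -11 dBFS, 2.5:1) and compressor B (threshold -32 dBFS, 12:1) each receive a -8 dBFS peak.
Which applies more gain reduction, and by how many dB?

B, by 20.2 dB

A: overshoot 3 dB → output overshoot 1.2 dB → GR 1.8 dB.
B: overshoot 24 dB → output overshoot 2 dB → GR 22 dB.
B reduces 20.2 dB more.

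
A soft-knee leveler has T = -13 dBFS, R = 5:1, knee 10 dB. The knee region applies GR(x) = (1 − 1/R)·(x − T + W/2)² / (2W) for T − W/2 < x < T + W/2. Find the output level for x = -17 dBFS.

x − T + W/2 = -17 − (-13) + 5 = 1.
GR = (1 − 1/5) × 1² / 20 = 0.8 × 1 / 20 = 0.04 dB.
Output = -17 − 0.04 = -17.04 dBFS.

-17.04 dBFS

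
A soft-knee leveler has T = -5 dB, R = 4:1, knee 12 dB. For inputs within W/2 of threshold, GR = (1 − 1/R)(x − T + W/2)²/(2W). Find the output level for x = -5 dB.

-6.125 dB

x − T + W/2 = -5 − (-5) + 6 = 6.
GR = (1 − 1/4) × 6² / 24 = 0.75 × 36 / 24 = 1.125 dB.
Output = -5 − 1.125 = -6.125 dB.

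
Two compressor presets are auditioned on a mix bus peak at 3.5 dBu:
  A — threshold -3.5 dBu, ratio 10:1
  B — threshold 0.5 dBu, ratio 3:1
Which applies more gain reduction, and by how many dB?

A, by 4.3 dB

A: GR = 7 − 7/10 = 6.3 dB.
B: GR = 3 − 3/3 = 2 dB.
A applies 4.3 dB more gain reduction.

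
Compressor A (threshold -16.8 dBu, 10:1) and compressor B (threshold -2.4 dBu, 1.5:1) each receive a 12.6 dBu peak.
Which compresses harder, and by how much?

A: overshoot 29.4 dB → output overshoot 2.94 dB → GR 26.46 dB.
B: overshoot 15 dB → output overshoot 10 dB → GR 5 dB.
A reduces 21.46 dB more.

A, by 21.46 dB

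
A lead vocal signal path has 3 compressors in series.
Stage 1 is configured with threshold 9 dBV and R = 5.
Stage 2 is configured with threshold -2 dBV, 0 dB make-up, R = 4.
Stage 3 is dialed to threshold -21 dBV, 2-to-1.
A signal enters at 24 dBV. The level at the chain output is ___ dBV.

-9.75 dBV

Stage 1: 24 dBV is 15 dB over 9 dBV; at 5:1 that becomes 3 dB over, giving 12 dBV.
Stage 2: 12 dBV is 14 dB over -2 dBV; at 4:1 that becomes 3.5 dB over, giving 1.5 dBV.
Stage 3: overshoot 22.5 dB → 22.5/2 = 11.25 dB → -9.75 dBV.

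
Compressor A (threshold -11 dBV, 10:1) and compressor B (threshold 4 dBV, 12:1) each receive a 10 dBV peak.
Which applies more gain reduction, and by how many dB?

A: GR = 21 − 21/10 = 18.9 dB.
B: GR = 6 − 6/12 = 5.5 dB.
A applies 13.4 dB more gain reduction.

A, by 13.4 dB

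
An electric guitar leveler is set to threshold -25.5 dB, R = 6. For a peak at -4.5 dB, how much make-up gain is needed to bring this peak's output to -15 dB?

7 dB

Without make-up, output = threshold + overshoot/6 = -25.5 + 3.5 = -22 dB.
Gap to target: 7 dB.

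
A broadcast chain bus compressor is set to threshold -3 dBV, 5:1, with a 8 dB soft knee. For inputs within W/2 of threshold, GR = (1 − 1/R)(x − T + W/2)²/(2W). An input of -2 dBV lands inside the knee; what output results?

x − T + W/2 = -2 − (-3) + 4 = 5.
GR = (1 − 1/5) × 5² / 16 = 0.8 × 25 / 16 = 1.25 dB.
Output = -2 − 1.25 = -3.25 dBV.

-3.25 dBV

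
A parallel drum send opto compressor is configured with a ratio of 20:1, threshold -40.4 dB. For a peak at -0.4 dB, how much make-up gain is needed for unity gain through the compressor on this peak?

38 dB

Without make-up, output = threshold + overshoot/20 = -40.4 + 2 = -38.4 dB.
Gap to target: 38 dB.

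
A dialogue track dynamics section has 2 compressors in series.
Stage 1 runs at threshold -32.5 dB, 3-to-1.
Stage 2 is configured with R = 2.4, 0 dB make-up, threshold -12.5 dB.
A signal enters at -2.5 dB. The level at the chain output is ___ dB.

-22.5 dB

Stage 1: -2.5 dB is 30 dB over -32.5 dB; at 3:1 that becomes 10 dB over, giving -22.5 dB.
Stage 2: -22.5 dB ≤ -12.5 dB, so stage 2 doesn't engage; output -22.5 dB.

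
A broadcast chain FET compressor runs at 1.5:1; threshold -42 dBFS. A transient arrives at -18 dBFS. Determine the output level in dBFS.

Overshoot: -18 − (-42) = 24 dB.
At 1.5:1 the overshoot is divided by 1.5, leaving 16 dB above threshold.
So the level is -42 + 16 = -26 dBFS.

-26 dBFS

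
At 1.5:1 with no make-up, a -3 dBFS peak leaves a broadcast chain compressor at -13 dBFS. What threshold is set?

Input is 30 dB above T (since output overshoot × R = input overshoot: (-13 − T)·1.5 = -3 − T gives T = -33 dBFS).
Check: -33 + (-3 − (-33))/1.5 = -33 + 20 = -13 dBFS. ✓

-33 dBFS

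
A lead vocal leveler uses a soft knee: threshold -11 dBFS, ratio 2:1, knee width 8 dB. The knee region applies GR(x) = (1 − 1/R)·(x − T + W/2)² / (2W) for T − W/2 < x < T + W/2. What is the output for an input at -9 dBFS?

x − T + W/2 = -9 − (-11) + 4 = 6.
GR = (1 − 1/2) × 6² / 16 = 0.5 × 36 / 16 = 1.125 dB.
Output = -9 − 1.125 = -10.125 dBFS.

-10.125 dBFS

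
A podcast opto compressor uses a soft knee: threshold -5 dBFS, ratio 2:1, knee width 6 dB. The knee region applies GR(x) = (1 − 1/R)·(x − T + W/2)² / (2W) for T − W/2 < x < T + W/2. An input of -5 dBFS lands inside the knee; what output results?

-5.375 dBFS

x − T + W/2 = -5 − (-5) + 3 = 3.
GR = (1 − 1/2) × 3² / 12 = 0.5 × 9 / 12 = 0.375 dB.
Output = -5 − 0.375 = -5.375 dBFS.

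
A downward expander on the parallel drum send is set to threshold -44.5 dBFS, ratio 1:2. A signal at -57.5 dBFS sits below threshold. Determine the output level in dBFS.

-70.5 dBFS

The input is 13 dB below the -44.5 dBFS threshold.
A 1:2 expander multiplies undershoot by 2: 13 × 2 = 26 dB below threshold.
Output = -44.5 − 26 = -70.5 dBFS.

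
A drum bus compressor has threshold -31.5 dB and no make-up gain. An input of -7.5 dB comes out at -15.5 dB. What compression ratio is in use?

Input overshoot = -7.5 − (-31.5) = 24 dB; output overshoot = -15.5 − (-31.5) = 16 dB.
Ratio = 24 / 16 = 1.5.

1.5:1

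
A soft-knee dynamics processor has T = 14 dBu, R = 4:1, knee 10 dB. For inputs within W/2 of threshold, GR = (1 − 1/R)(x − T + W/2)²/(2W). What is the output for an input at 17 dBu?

x − T + W/2 = 17 − 14 + 5 = 8.
GR = (1 − 1/4) × 8² / 20 = 0.75 × 64 / 20 = 2.4 dB.
Output = 17 − 2.4 = 14.6 dBu.

14.6 dBu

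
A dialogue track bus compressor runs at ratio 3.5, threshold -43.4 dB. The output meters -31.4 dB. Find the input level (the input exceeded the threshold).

-1.4 dB

The compressed level sits -31.4 − (-43.4) = 12 dB over threshold.
Input overshoot = R × output overshoot = 42 dB → input = -43.4 + 42 = -1.4 dB.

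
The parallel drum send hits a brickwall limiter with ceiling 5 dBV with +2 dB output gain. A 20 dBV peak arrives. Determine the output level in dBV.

The limiter clamps the peak to its 5 dBV ceiling.
Output gain then adds 2 dB: 5 + 2 = 7 dBV.

7 dBV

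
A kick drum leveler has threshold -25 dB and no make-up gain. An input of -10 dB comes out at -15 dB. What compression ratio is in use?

1.5:1

Input overshoot = -10 − (-25) = 15 dB; output overshoot = -15 − (-25) = 10 dB.
Ratio = 15 / 10 = 1.5.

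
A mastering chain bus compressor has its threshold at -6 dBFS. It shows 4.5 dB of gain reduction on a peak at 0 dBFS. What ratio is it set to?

Input overshoot = 0 − (-6) = 6 dB.
Output overshoot = 6 − 4.5 = 1.5 dB.
Ratio = input overshoot / output overshoot = 6 / 1.5 = 4.

4:1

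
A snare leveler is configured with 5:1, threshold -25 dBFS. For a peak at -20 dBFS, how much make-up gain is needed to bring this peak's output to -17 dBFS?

The peak compresses to -25 + 5/5 = -24 dBFS.
To reach -17 dBFS requires -17 − (-24) = 7 dB of make-up.

7 dB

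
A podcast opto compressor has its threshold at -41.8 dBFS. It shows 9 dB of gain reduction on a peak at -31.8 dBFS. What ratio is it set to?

10:1

Input overshoot = -31.8 − (-41.8) = 10 dB.
Output overshoot = 10 − 9 = 1 dB.
Ratio = input overshoot / output overshoot = 10 / 1 = 10.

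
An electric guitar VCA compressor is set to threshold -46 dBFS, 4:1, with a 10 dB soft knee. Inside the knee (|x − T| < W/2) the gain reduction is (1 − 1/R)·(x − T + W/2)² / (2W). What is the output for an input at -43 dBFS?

-45.4 dBFS

x − T + W/2 = -43 − (-46) + 5 = 8.
GR = (1 − 1/4) × 8² / 20 = 0.75 × 64 / 20 = 2.4 dB.
Output = -43 − 2.4 = -45.4 dBFS.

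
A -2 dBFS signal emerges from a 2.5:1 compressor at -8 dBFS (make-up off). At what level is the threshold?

-12 dBFS

Let T be the threshold. Output overshoot = (input overshoot)/R, so -8 − T = (-2 − T)/2.5.
2.5·(-8 − T) = -2 − T → 1.5·T = -20 − (-2) = -18.
T = -18/1.5 = -12 dBFS.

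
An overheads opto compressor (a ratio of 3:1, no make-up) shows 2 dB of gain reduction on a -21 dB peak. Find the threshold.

Let T be the threshold. Output overshoot = (input overshoot)/R, so -23 − T = (-21 − T)/3.
3·(-23 − T) = -21 − T → 2·T = -69 − (-21) = -48.
T = -48/2 = -24 dB.

-24 dB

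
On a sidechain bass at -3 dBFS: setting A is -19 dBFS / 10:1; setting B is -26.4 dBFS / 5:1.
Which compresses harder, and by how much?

B, by 4.32 dB

A: 16 dB over, compressed to 1.6 dB over, so 14.4 dB of GR.
B: 23.4 dB over, compressed to 4.68 dB over, so 18.72 dB of GR.
Difference: 4.32 dB in favour of B.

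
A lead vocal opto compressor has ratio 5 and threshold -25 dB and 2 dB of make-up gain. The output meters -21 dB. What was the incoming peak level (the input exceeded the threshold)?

-15 dB

Stripping the +2 dB make-up gives -23 dB at the gain stage.
That's 2 dB above the -25 dB threshold.
Before 5:1 compression the overshoot was 2 × 5 = 10 dB, so input = -25 + 10 = -15 dB.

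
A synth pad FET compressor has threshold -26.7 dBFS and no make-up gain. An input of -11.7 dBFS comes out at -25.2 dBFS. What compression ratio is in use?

Input overshoot = -11.7 − (-26.7) = 15 dB; output overshoot = -25.2 − (-26.7) = 1.5 dB.
Ratio = 15 / 1.5 = 10.

10:1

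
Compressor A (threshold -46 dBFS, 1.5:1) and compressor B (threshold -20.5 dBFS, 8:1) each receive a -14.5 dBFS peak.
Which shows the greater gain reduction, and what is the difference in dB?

A, by 5.25 dB

A: 31.5 dB over, compressed to 21 dB over, so 10.5 dB of GR.
B: 6 dB over, compressed to 0.75 dB over, so 5.25 dB of GR.
A reduces 5.25 dB more.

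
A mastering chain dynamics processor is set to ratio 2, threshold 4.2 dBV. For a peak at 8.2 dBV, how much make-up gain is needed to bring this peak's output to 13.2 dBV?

7 dB

Overshoot 4 dB → 4/2 = 2 dB after compression, so the compressed level is 4.2 + 2 = 6.2 dBV.
Make-up = target − compressed = 13.2 − 6.2 = 7 dB.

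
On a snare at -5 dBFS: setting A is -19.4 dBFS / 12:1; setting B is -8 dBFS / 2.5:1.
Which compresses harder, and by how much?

A, by 11.4 dB

A: 14.4 dB over, compressed to 1.2 dB over, so 13.2 dB of GR.
B: 3 dB over, compressed to 1.2 dB over, so 1.8 dB of GR.
Difference: 11.4 dB in favour of A.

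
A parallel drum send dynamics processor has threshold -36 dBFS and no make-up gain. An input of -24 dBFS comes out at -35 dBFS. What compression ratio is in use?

Input overshoot = -24 − (-36) = 12 dB; output overshoot = -35 − (-36) = 1 dB.
Ratio = 12 / 1 = 12.

12:1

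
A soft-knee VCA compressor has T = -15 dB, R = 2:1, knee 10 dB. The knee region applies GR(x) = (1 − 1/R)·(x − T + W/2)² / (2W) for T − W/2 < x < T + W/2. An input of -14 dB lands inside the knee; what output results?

x − T + W/2 = -14 − (-15) + 5 = 6.
GR = (1 − 1/2) × 6² / 20 = 0.5 × 36 / 20 = 0.9 dB.
Output = -14 − 0.9 = -14.9 dB.

-14.9 dB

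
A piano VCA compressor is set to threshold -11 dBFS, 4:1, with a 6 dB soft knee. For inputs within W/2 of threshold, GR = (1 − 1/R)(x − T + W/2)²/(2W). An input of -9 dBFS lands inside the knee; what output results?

-10.5625 dBFS

x − T + W/2 = -9 − (-11) + 3 = 5.
GR = (1 − 1/4) × 5² / 12 = 0.75 × 25 / 12 = 1.5625 dB.
Output = -9 − 1.5625 = -10.5625 dBFS.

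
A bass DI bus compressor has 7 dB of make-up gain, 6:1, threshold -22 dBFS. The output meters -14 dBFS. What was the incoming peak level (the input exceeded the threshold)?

Stripping the +7 dB make-up gives -21 dBFS at the gain stage.
That's 1 dB above the -22 dBFS threshold.
Undo the ratio: input overshoot = 1 × 6 = 6 dB, giving input = -16 dBFS.

-16 dBFS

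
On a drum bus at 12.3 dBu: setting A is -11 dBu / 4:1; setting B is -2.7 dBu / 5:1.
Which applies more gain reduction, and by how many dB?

A, by 5.475 dB

A: overshoot 23.3 dB → output overshoot 5.825 dB → GR 17.475 dB.
B: overshoot 15 dB → output overshoot 3 dB → GR 12 dB.
Difference: 5.475 dB in favour of A.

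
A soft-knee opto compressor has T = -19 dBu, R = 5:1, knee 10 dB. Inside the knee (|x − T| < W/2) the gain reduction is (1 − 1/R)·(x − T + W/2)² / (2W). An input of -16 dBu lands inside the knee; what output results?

x − T + W/2 = -16 − (-19) + 5 = 8.
GR = (1 − 1/5) × 8² / 20 = 0.8 × 64 / 20 = 2.56 dB.
Output = -16 − 2.56 = -18.56 dBu.

-18.56 dBu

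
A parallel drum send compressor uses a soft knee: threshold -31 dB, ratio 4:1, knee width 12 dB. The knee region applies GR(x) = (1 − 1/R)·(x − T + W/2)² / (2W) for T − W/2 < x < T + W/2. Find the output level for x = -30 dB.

x − T + W/2 = -30 − (-31) + 6 = 7.
GR = (1 − 1/4) × 7² / 24 = 0.75 × 49 / 24 = 1.53125 dB.
Output = -30 − 1.53125 = -31.53125 dB.

-31.53125 dB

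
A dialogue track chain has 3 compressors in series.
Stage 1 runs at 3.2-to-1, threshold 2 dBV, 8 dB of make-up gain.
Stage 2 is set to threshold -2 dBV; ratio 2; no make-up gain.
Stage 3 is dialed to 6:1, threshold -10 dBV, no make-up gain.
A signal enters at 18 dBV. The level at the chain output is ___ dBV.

Stage 1: overshoot 16 dB → 16/3.2 = 5 dB → 7 dBV; +8 dB make-up → 15 dBV.
Stage 2: 17 dB above -2 dBV, reduced 2:1 to 8.5 dB above → 6.5 dBV.
Stage 3: overshoot 16.5 dB → 16.5/6 = 2.75 dB → -7.25 dBV.

-7.25 dBV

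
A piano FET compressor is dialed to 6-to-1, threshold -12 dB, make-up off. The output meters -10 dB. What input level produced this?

0 dB

Post-compression overshoot = -10 − (-12) = 2 dB.
Undo the ratio: input overshoot = 2 × 6 = 12 dB, giving input = 0 dB.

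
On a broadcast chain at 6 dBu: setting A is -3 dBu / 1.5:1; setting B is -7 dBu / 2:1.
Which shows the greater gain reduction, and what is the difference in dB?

B, by 3.5 dB

A: 9 dB over, compressed to 6 dB over, so 3 dB of GR.
B: 13 dB over, compressed to 6.5 dB over, so 6.5 dB of GR.
B applies 3.5 dB more gain reduction.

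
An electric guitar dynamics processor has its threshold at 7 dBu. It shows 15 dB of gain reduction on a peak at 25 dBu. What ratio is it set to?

Input overshoot = 25 − 7 = 18 dB.
Output overshoot = 18 − 15 = 3 dB.
Ratio = input overshoot / output overshoot = 18 / 3 = 6.

6:1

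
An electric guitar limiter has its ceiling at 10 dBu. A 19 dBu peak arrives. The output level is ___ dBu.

10 dBu

A brickwall limiter is an ∞:1 compressor: any input above the ceiling is clamped to 10 dBu.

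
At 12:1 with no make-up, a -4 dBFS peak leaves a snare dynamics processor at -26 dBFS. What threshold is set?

Input is 24 dB above T (since output overshoot × R = input overshoot: (-26 − T)·12 = -4 − T gives T = -28 dBFS).
Check: -28 + (-4 − (-28))/12 = -28 + 2 = -26 dBFS. ✓

-28 dBFS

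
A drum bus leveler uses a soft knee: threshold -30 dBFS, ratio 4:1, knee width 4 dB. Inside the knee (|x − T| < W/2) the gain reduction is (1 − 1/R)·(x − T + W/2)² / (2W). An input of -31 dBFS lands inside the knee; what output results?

x − T + W/2 = -31 − (-30) + 2 = 1.
GR = (1 − 1/4) × 1² / 8 = 0.75 × 1 / 8 = 0.09375 dB.
Output = -31 − 0.09375 = -31.09375 dBFS.

-31.09375 dBFS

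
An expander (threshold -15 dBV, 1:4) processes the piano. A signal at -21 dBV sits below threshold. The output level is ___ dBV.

-39 dBV

The input is 6 dB below the -15 dBV threshold.
A 1:4 expander multiplies undershoot by 4: 6 × 4 = 24 dB below threshold.
Output = -15 − 24 = -39 dBV.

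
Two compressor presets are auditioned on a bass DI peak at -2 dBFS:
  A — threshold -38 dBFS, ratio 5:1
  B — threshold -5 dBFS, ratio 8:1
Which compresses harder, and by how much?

A: GR = 36 − 36/5 = 28.8 dB.
B: GR = 3 − 3/8 = 2.625 dB.
A reduces 26.175 dB more.

A, by 26.175 dB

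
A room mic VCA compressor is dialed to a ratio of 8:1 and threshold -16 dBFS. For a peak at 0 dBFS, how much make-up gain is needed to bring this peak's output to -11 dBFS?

3 dB

The peak compresses to -16 + 16/8 = -14 dBFS.
To reach -11 dBFS requires -11 − (-14) = 3 dB of make-up.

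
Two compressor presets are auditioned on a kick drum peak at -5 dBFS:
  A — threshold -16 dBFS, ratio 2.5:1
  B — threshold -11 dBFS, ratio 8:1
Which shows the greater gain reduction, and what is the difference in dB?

A, by 1.35 dB

A: overshoot 11 dB → output overshoot 4.4 dB → GR 6.6 dB.
B: overshoot 6 dB → output overshoot 0.75 dB → GR 5.25 dB.
Difference: 1.35 dB in favour of A.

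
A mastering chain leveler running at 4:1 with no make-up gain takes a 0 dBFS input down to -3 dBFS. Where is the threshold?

Input is 4 dB above T (since output overshoot × R = input overshoot: (-3 − T)·4 = 0 − T gives T = -4 dBFS).
Check: -4 + (0 − (-4))/4 = -4 + 1 = -3 dBFS. ✓

-4 dBFS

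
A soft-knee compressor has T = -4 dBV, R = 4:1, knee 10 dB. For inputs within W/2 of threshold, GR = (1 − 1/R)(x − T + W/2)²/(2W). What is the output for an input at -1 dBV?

-3.4 dBV

x − T + W/2 = -1 − (-4) + 5 = 8.
GR = (1 − 1/4) × 8² / 20 = 0.75 × 64 / 20 = 2.4 dB.
Output = -1 − 2.4 = -3.4 dBV.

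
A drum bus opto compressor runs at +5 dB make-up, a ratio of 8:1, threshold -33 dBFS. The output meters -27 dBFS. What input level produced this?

-25 dBFS

Before make-up, the level was -27 − 5 = -32 dBFS.
The compressed level sits -32 − (-33) = 1 dB over threshold.
Before 8:1 compression the overshoot was 1 × 8 = 8 dB, so input = -33 + 8 = -25 dBFS.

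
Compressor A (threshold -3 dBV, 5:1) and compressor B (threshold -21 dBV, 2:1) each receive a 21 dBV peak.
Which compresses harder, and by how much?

B, by 1.8 dB

A: overshoot 24 dB → output overshoot 4.8 dB → GR 19.2 dB.
B: overshoot 42 dB → output overshoot 21 dB → GR 21 dB.
Difference: 1.8 dB in favour of B.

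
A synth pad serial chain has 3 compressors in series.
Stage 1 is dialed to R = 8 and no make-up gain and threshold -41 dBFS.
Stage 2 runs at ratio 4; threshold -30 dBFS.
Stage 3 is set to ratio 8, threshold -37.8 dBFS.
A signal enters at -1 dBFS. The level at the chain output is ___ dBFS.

-37.575 dBFS

Stage 1: -1 dBFS is 40 dB over -41 dBFS; at 8:1 that becomes 5 dB over, giving -36 dBFS.
Stage 2: -36 dBFS ≤ -30 dBFS, so stage 2 doesn't engage; output -36 dBFS.
Stage 3: 1.8 dB above -37.8 dBFS, reduced 8:1 to 0.225 dB above → -37.575 dBFS.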